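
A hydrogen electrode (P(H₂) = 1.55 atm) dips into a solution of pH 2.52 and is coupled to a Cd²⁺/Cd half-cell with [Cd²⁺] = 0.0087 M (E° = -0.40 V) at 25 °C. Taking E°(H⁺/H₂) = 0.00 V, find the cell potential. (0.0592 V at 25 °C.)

The hydrogen couple is the cathode, so E°_cell = 0.40 V; n = 2.
[H⁺] = 10^(−2.52) = 0.0030 M, and Q = [Cd²⁺]·P(H₂) / [H⁺]^2 = 1480.
E = E° − (0.0592/2) log Q = 0.40 − (0.0592/2)(3.170) = 0.306 V.

0.31 V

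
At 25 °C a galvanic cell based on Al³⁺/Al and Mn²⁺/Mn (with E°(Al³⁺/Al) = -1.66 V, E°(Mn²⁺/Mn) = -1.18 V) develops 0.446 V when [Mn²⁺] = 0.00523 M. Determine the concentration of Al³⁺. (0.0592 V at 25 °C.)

0.02 M

From the Nernst equation, log Q = n(E° − E)/0.0592 = 6(0.48 − 0.446)/0.0592 = 3.446, so Q = 2790.
With Q = [Al³⁺]^2/[Mn²⁺]^3 and the known concentrations, [Al³⁺]^2 in the numerator gives [Al³⁺] = 0.02 M.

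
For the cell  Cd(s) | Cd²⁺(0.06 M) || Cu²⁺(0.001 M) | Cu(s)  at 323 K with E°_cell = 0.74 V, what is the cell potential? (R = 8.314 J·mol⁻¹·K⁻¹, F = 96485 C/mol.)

0.683 V

Balancing electrons gives n = 2; the reaction quotient is Q = [Cd²⁺]/[Cu²⁺] = 60.0.
E = E° − (RT/nF) ln Q = 0.74 − (8.314×323)/(2×96485) × (4.094) = 0.740 − 0.057 = 0.683 V.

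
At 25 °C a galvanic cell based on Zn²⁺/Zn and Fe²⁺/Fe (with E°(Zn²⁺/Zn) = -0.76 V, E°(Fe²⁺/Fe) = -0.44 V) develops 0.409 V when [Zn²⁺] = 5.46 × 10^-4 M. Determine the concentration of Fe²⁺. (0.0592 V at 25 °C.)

0.55 M

From the Nernst equation, log Q = n(E° − E)/0.0592 = 2(0.32 − 0.409)/0.0592 = -3.007, so Q = 9.85 × 10^-4.
With Q = [Zn²⁺]/[Fe²⁺] and the known concentrations, [Fe²⁺] in the denominator gives [Fe²⁺] = 0.55 M.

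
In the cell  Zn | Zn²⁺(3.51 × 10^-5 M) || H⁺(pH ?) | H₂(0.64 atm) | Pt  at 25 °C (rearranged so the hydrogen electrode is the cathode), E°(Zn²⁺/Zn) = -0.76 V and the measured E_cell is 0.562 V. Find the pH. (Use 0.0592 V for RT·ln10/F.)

E°_cell = 0.76 V and n = 2.
log Q = n(E° − E)/0.0592 = 2×(0.76 − 0.562)/0.0592 = 6.689.
With Q = [Zn²⁺]·P(H₂) / [H⁺]^2, solving for [H⁺] gives log[H⁺] = -5.669, so pH = 5.67.

pH = 5.67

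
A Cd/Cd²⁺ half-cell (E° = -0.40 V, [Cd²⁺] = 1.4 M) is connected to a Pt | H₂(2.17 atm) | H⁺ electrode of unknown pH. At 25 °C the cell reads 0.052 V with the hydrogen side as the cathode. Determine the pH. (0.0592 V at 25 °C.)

pH = 5.64

E°_cell = 0.40 V and n = 2.
log Q = n(E° − E)/0.0592 = 2×(0.40 − 0.052)/0.0592 = 11.757.
With Q = [Cd²⁺]·P(H₂) / [H⁺]^2, solving for [H⁺] gives log[H⁺] = -5.637, so pH = 5.64.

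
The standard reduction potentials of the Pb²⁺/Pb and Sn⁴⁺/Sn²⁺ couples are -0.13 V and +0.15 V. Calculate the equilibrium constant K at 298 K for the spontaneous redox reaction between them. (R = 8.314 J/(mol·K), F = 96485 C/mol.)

E°_cell = +0.15 − (-0.13) = 0.28 V, with n = 2 electrons transferred.
At equilibrium E = 0, so the Nernst equation gives ln K = nFE°/RT = (2)(96485)(0.28)/((8.314)(298)) = 21.81.
K = e^21.81 = 3 × 10^9.

3 × 10^9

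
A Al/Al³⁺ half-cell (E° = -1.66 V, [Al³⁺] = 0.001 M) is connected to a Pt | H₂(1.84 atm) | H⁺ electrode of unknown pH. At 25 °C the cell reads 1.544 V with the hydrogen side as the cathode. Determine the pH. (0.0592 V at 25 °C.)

E°_cell = 1.66 V and n = 6.
log Q = n(E° − E)/0.0592 = 6×(1.66 − 1.544)/0.0592 = 11.757.
With Q = [Al³⁺]^2·P(H₂)^3 / [H⁺]^6, solving for [H⁺] gives log[H⁺] = -2.827, so pH = 2.83.

pH = 2.83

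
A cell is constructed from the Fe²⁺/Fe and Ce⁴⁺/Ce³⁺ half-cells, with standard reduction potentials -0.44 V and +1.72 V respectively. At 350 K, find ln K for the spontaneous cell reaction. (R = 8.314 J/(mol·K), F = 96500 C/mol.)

E°_cell = +1.72 − (-0.44) = 2.16 V, with n = 2 electrons transferred.
At equilibrium E = 0, so the Nernst equation gives ln K = nFE°/RT = (2)(96500)(2.16)/((8.314)(350)) = 143.26.

ln K = 143.3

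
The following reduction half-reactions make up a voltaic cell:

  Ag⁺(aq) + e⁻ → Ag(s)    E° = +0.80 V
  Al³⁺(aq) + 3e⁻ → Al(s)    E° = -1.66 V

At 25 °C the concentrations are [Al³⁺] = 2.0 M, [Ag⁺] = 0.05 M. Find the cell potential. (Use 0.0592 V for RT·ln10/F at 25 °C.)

2.38 V

The Ag⁺/Ag couple has the higher reduction potential and acts as the cathode, so E°_cell = +0.80 − (-1.66) = 2.46 V.
Balancing electrons gives n = 3; the reaction quotient is Q = [Al³⁺]/[Ag⁺]^3 = 1.6 × 10^4.
At 25 °C, E = E° − (0.0592/n) log Q = 2.46 − (0.0592/3)(4.204) = 2.460 − 0.083 = 2.377 V.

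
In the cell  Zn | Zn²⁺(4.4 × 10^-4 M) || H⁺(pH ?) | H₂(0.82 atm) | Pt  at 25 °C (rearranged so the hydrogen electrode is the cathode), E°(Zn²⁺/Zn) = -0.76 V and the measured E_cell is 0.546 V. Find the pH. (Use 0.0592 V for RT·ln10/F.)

E°_cell = 0.76 V and n = 2.
log Q = n(E° − E)/0.0592 = 2×(0.76 − 0.546)/0.0592 = 7.230.
With Q = [Zn²⁺]·P(H₂) / [H⁺]^2, solving for [H⁺] gives log[H⁺] = -5.336, so pH = 5.34.

pH = 5.34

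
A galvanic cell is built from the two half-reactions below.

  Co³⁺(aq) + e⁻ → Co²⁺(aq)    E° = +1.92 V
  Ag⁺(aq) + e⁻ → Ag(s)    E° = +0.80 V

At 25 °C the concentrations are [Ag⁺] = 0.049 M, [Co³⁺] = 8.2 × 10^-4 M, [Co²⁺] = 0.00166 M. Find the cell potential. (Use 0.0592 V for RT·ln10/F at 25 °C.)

The Co³⁺/Co²⁺ couple has the higher reduction potential and acts as the cathode, so E°_cell = +1.92 − (+0.80) = 1.12 V.
Balancing electrons gives n = 1; the reaction quotient is Q = [Ag⁺]·[Co²⁺]/[Co³⁺] = 0.0992.
At 25 °C, E = E° − (0.0592/n) log Q = 1.12 − (0.0592/1)(-1.004) = 1.120 + 0.059 = 1.179 V.

1.18 V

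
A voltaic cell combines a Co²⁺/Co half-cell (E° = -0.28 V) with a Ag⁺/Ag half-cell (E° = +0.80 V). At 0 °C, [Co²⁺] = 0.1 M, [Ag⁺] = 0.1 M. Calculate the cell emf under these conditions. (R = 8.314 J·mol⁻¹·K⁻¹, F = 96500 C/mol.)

1.05 V

The Ag⁺/Ag couple has the higher reduction potential and acts as the cathode, so E°_cell = +0.80 − (-0.28) = 1.08 V.
Balancing electrons gives n = 2; the reaction quotient is Q = [Co²⁺]/[Ag⁺]^2 = 10.0.
E = E° − (RT/nF) ln Q = 1.08 − (8.314×273)/(2×96500) × (2.303) = 1.080 − 0.027 = 1.053 V.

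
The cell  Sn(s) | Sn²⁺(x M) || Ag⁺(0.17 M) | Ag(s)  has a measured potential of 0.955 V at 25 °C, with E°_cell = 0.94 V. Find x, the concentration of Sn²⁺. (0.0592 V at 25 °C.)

From the Nernst equation, log Q = n(E° − E)/0.0592 = 2(0.94 − 0.955)/0.0592 = -0.507, so Q = 0.311.
With Q = [Sn²⁺]/[Ag⁺]^2 and the known concentrations, [Sn²⁺] in the numerator gives [Sn²⁺] = 0.009 M.

0.009 M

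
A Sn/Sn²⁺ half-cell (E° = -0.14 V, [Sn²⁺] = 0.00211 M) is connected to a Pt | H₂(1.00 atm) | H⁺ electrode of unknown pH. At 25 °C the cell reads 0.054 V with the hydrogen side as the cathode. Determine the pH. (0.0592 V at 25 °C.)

E°_cell = 0.14 V and n = 2.
log Q = n(E° − E)/0.0592 = 2×(0.14 − 0.054)/0.0592 = 2.905.
With Q = [Sn²⁺]·P(H₂) / [H⁺]^2, solving for [H⁺] gives log[H⁺] = -2.791, so pH = 2.79.

pH = 2.79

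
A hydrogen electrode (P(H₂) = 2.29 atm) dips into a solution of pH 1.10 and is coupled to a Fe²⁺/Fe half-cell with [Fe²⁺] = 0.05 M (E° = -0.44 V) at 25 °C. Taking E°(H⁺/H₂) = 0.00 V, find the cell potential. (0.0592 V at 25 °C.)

0.40 V

The hydrogen couple is the cathode, so E°_cell = 0.44 V; n = 2.
[H⁺] = 10^(−1.10) = 0.079 M, and Q = [Fe²⁺]·P(H₂) / [H⁺]^2 = 18.1.
E = E° − (0.0592/2) log Q = 0.44 − (0.0592/2)(1.259) = 0.403 V.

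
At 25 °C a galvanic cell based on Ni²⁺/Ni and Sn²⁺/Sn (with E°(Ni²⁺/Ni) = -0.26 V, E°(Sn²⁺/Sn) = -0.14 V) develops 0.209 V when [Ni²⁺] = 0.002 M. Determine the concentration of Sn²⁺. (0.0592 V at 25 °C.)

2.0 M

From the Nernst equation, log Q = n(E° − E)/0.0592 = 2(0.12 − 0.209)/0.0592 = -3.007, so Q = 9.85 × 10^-4.
With Q = [Ni²⁺]/[Sn²⁺] and the known concentrations, [Sn²⁺] in the denominator gives [Sn²⁺] = 2.0 M.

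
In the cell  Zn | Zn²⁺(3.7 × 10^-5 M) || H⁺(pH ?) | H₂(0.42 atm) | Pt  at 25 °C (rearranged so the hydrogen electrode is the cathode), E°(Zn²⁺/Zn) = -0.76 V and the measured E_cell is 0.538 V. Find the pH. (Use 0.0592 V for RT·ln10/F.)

pH = 6.15

E°_cell = 0.76 V and n = 2.
log Q = n(E° − E)/0.0592 = 2×(0.76 − 0.538)/0.0592 = 7.500.
With Q = [Zn²⁺]·P(H₂) / [H⁺]^2, solving for [H⁺] gives log[H⁺] = -6.154, so pH = 6.15.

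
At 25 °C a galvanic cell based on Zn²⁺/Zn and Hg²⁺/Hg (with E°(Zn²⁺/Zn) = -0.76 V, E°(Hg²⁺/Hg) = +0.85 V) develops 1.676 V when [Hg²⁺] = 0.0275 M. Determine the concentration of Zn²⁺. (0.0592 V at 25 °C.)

1.6 × 10^-4 M

From the Nernst equation, log Q = n(E° − E)/0.0592 = 2(1.61 − 1.676)/0.0592 = -2.230, so Q = 0.00589.
With Q = [Zn²⁺]/[Hg²⁺] and the known concentrations, [Zn²⁺] in the numerator gives [Zn²⁺] = 1.6 × 10^-4 M.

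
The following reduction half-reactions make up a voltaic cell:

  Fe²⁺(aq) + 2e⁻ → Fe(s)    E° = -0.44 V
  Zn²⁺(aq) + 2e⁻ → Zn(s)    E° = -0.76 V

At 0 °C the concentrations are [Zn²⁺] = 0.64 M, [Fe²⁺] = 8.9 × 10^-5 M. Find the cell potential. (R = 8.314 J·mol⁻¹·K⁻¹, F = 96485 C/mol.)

0.216 V

The Fe²⁺/Fe couple has the higher reduction potential and acts as the cathode, so E°_cell = -0.44 − (-0.76) = 0.32 V.
Balancing electrons gives n = 2; the reaction quotient is Q = [Zn²⁺]/[Fe²⁺] = 7190.
E = E° − (RT/nF) ln Q = 0.32 − (8.314×273)/(2×96485) × (8.881) = 0.320 − 0.104 = 0.216 V.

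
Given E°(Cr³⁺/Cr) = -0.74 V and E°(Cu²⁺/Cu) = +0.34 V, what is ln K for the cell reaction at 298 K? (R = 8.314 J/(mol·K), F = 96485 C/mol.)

E°_cell = +0.34 − (-0.74) = 1.08 V, with n = 6 electrons transferred.
At equilibrium E = 0, so the Nernst equation gives ln K = nFE°/RT = (6)(96485)(1.08)/((8.314)(298)) = 252.35.

ln K = 252.4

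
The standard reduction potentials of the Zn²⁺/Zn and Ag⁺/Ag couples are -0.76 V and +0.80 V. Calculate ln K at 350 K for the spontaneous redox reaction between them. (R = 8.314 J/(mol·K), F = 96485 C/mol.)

ln K = 103.5

E°_cell = +0.80 − (-0.76) = 1.56 V, with n = 2 electrons transferred.
At equilibrium E = 0, so the Nernst equation gives ln K = nFE°/RT = (2)(96485)(1.56)/((8.314)(350)) = 103.45.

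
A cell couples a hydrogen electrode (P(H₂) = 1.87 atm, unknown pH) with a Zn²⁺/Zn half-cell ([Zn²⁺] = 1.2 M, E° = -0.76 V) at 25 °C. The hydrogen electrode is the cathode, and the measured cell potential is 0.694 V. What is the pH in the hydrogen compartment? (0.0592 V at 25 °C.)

pH = 0.94

E°_cell = 0.76 V and n = 2.
log Q = n(E° − E)/0.0592 = 2×(0.76 − 0.694)/0.0592 = 2.230.
With Q = [Zn²⁺]·P(H₂) / [H⁺]^2, solving for [H⁺] gives log[H⁺] = -0.939, so pH = 0.94.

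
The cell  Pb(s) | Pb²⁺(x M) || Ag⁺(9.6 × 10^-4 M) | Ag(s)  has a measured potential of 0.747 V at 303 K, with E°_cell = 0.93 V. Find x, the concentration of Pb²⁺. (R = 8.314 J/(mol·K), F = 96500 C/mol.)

From the Nernst equation, ln Q = nF(E° − E)/RT = 2×96500×(0.93 − 0.747)/(8.314×303) = 14.020, so Q = 1.23 × 10^6.
With Q = [Pb²⁺]/[Ag⁺]^2 and the known concentrations, [Pb²⁺] in the numerator gives [Pb²⁺] = 1.1 M.

1.1 M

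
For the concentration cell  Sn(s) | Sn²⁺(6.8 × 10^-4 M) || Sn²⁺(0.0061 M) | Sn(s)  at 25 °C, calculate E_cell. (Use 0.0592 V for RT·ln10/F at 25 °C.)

Both half-cells are Sn²⁺/Sn, so E°_cell = 0. The concentrated side is the cathode; the cell reaction moves Sn²⁺ from high to low concentration with n = 2.
Q = [Sn²⁺]_dilute/[Sn²⁺]_conc = 6.8 × 10^-4/0.0061 = 0.111.
E = 0 − (0.0592/2) log Q = −(0.0592/2)(-0.953) = 0.0282 V.

0.028 V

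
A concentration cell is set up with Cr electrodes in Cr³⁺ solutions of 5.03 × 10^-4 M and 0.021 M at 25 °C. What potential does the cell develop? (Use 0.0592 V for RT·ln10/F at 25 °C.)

0.032 V

Both half-cells are Cr³⁺/Cr, so E°_cell = 0. The concentrated side is the cathode; the cell reaction moves Cr³⁺ from high to low concentration with n = 3.
Q = [Cr³⁺]_dilute/[Cr³⁺]_conc = 5.03 × 10^-4/0.021 = 0.0240.
E = 0 − (0.0592/3) log Q = −(0.0592/3)(-1.621) = 0.0320 V.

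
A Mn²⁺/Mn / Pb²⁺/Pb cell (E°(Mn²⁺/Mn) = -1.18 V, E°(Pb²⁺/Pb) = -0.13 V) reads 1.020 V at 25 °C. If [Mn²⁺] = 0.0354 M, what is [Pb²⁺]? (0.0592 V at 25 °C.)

0.0034 M

From the Nernst equation, log Q = n(E° − E)/0.0592 = 2(1.05 − 1.020)/0.0592 = 1.014, so Q = 10.3.
With Q = [Mn²⁺]/[Pb²⁺] and the known concentrations, [Pb²⁺] in the denominator gives [Pb²⁺] = 0.0034 M.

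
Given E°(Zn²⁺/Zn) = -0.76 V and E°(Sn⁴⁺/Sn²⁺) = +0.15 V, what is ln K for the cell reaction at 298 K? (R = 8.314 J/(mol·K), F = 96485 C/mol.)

ln K = 70.9

E°_cell = +0.15 − (-0.76) = 0.91 V, with n = 2 electrons transferred.
At equilibrium E = 0, so the Nernst equation gives ln K = nFE°/RT = (2)(96485)(0.91)/((8.314)(298)) = 70.88.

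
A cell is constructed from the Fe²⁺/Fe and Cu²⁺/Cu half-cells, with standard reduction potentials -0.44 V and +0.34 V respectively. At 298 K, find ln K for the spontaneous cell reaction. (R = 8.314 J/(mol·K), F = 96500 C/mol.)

ln K = 60.8

E°_cell = +0.34 − (-0.44) = 0.78 V, with n = 2 electrons transferred.
At equilibrium E = 0, so the Nernst equation gives ln K = nFE°/RT = (2)(96500)(0.78)/((8.314)(298)) = 60.76.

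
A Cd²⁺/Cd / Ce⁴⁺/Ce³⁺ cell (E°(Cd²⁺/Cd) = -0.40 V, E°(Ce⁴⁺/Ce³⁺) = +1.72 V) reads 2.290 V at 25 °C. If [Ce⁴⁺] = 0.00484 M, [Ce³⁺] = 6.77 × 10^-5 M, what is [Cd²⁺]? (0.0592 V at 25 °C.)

From the Nernst equation, log Q = n(E° − E)/0.0592 = 2(2.12 − 2.290)/0.0592 = -5.743, so Q = 1.81 × 10^-6.
With Q = [Cd²⁺]·[Ce³⁺]^2/[Ce⁴⁺]^2 and the known concentrations, [Cd²⁺] in the numerator gives [Cd²⁺] = 0.0092 M.

0.0092 M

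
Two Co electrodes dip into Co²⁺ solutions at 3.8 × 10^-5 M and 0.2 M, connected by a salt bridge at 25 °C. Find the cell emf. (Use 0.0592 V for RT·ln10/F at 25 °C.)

Both half-cells are Co²⁺/Co, so E°_cell = 0. The concentrated side is the cathode; the cell reaction moves Co²⁺ from high to low concentration with n = 2.
Q = [Co²⁺]_dilute/[Co²⁺]_conc = 3.8 × 10^-5/0.2 = 1.9 × 10^-4.
E = 0 − (0.0592/2) log Q = −(0.0592/2)(-3.721) = 0.1101 V.

0.11 V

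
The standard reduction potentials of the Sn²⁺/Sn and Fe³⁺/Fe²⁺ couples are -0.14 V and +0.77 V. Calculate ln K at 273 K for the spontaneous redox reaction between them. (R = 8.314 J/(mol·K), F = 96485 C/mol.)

E°_cell = +0.77 − (-0.14) = 0.91 V, with n = 2 electrons transferred.
At equilibrium E = 0, so the Nernst equation gives ln K = nFE°/RT = (2)(96485)(0.91)/((8.314)(273)) = 77.37.

ln K = 77.4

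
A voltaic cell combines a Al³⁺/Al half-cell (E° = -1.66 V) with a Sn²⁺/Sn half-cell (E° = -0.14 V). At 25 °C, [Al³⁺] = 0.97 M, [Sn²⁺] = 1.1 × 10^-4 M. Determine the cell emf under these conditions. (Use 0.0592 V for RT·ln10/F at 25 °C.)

1.40 V

The Sn²⁺/Sn couple has the higher reduction potential and acts as the cathode, so E°_cell = -0.14 − (-1.66) = 1.52 V.
Balancing electrons gives n = 6; the reaction quotient is Q = [Al³⁺]^2/[Sn²⁺]^3 = 7.07 × 10^11.
At 25 °C, E = E° − (0.0592/n) log Q = 1.52 − (0.0592/6)(11.849) = 1.520 − 0.117 = 1.403 V.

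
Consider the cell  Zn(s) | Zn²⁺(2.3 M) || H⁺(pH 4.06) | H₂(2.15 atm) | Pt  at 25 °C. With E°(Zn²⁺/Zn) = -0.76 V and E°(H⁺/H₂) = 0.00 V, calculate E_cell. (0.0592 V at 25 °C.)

The hydrogen couple is the cathode, so E°_cell = 0.76 V; n = 2.
[H⁺] = 10^(−4.06) = 8.7 × 10^-5 M, and Q = [Zn²⁺]·P(H₂) / [H⁺]^2 = 6.52 × 10^8.
E = E° − (0.0592/2) log Q = 0.76 − (0.0592/2)(8.814) = 0.499 V.

0.50 V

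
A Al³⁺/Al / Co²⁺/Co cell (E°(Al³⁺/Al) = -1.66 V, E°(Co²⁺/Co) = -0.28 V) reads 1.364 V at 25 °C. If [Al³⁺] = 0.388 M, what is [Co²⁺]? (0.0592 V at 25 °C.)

0.15 M

From the Nernst equation, log Q = n(E° − E)/0.0592 = 6(1.38 − 1.364)/0.0592 = 1.622, so Q = 41.8.
With Q = [Al³⁺]^2/[Co²⁺]^3 and the known concentrations, [Co²⁺]^3 in the denominator gives [Co²⁺] = 0.15 M.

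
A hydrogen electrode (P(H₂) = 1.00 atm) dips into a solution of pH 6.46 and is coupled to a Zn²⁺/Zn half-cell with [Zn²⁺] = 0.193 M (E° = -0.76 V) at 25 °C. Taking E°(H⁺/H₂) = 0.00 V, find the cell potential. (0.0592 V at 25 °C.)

0.40 V

The hydrogen couple is the cathode, so E°_cell = 0.76 V; n = 2.
[H⁺] = 10^(−6.46) = 3.5 × 10^-7 M, and Q = [Zn²⁺]·P(H₂) / [H⁺]^2 = 1.61 × 10^12.
E = E° − (0.0592/2) log Q = 0.76 − (0.0592/2)(12.206) = 0.399 V.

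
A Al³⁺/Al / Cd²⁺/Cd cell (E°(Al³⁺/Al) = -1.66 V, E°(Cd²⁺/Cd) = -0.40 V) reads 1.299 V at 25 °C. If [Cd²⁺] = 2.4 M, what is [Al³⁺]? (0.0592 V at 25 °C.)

From the Nernst equation, log Q = n(E° − E)/0.0592 = 6(1.26 − 1.299)/0.0592 = -3.953, so Q = 1.12 × 10^-4.
With Q = [Al³⁺]^2/[Cd²⁺]^3 and the known concentrations, [Al³⁺]^2 in the numerator gives [Al³⁺] = 0.039 M.

0.039 M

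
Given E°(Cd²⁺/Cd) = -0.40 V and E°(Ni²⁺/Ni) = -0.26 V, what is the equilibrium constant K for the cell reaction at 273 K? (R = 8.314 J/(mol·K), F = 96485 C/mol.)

1.5 × 10^5

E°_cell = -0.26 − (-0.40) = 0.14 V, with n = 2 electrons transferred.
At equilibrium E = 0, so the Nernst equation gives ln K = nFE°/RT = (2)(96485)(0.14)/((8.314)(273)) = 11.90.
K = e^11.90 = 1.5 × 10^5.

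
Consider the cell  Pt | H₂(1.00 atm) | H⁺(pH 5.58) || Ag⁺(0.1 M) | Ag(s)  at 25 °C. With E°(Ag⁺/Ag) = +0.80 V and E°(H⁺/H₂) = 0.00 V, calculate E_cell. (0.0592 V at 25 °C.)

1.07 V

The Ag⁺/Ag couple is the cathode, so E°_cell = 0.80 V; n = 2.
[H⁺] = 10^(−5.58) = 2.6 × 10^-6 M, and Q = [H⁺]^2 / ([Ag⁺]^2·P(H₂)) = 6.92 × 10^-10.
E = E° − (0.0592/2) log Q = 0.80 − (0.0592/2)(-9.160) = 1.071 V.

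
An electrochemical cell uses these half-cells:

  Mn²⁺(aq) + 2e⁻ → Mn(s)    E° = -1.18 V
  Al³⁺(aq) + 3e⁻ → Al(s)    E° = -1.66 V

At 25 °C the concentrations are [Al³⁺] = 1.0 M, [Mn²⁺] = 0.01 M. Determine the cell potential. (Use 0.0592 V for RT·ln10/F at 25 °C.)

0.421 V

The Mn²⁺/Mn couple has the higher reduction potential and acts as the cathode, so E°_cell = -1.18 − (-1.66) = 0.48 V.
Balancing electrons gives n = 6; the reaction quotient is Q = [Al³⁺]^2/[Mn²⁺]^3 = 1 × 10^6.
At 25 °C, E = E° − (0.0592/n) log Q = 0.48 − (0.0592/6)(6.000) = 0.480 − 0.059 = 0.421 V.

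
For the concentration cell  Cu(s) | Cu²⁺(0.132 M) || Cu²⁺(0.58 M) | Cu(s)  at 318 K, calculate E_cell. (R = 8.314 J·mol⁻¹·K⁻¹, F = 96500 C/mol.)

Both half-cells are Cu²⁺/Cu, so E°_cell = 0. The concentrated side is the cathode; the cell reaction moves Cu²⁺ from high to low concentration with n = 2.
Q = [Cu²⁺]_dilute/[Cu²⁺]_conc = 0.132/0.58 = 0.228.
E = 0 − (RT/nF) ln Q = −((8.314×318)/(2×96500))(-1.480) = 0.0203 V.

0.020 V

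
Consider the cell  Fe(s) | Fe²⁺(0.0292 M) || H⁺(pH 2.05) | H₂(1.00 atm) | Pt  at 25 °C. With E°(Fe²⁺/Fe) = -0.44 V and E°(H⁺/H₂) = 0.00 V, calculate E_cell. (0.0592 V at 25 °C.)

The hydrogen couple is the cathode, so E°_cell = 0.44 V; n = 2.
[H⁺] = 10^(−2.05) = 0.0089 M, and Q = [Fe²⁺]·P(H₂) / [H⁺]^2 = 368.
E = E° − (0.0592/2) log Q = 0.44 − (0.0592/2)(2.565) = 0.364 V.

0.36 V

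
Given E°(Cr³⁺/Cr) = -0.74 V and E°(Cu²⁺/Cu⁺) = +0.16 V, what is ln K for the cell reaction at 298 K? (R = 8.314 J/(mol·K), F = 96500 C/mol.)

ln K = 105.2

E°_cell = +0.16 − (-0.74) = 0.90 V, with n = 3 electrons transferred.
At equilibrium E = 0, so the Nernst equation gives ln K = nFE°/RT = (3)(96500)(0.90)/((8.314)(298)) = 105.16.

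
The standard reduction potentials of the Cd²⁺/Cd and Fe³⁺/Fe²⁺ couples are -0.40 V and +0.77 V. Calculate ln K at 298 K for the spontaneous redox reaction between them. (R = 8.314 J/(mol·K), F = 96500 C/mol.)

E°_cell = +0.77 − (-0.40) = 1.17 V, with n = 2 electrons transferred.
At equilibrium E = 0, so the Nernst equation gives ln K = nFE°/RT = (2)(96500)(1.17)/((8.314)(298)) = 91.14.

ln K = 91.1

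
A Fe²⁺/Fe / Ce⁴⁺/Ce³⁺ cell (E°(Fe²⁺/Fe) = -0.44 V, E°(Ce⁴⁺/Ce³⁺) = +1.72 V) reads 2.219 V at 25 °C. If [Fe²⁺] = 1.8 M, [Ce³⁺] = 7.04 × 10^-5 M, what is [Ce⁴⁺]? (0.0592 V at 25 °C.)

9.4 × 10^-4 M

From the Nernst equation, log Q = n(E° − E)/0.0592 = 2(2.16 − 2.219)/0.0592 = -1.993, so Q = 0.0102.
With Q = [Fe²⁺]·[Ce³⁺]^2/[Ce⁴⁺]^2 and the known concentrations, [Ce⁴⁺]^2 in the denominator gives [Ce⁴⁺] = 9.4 × 10^-4 M.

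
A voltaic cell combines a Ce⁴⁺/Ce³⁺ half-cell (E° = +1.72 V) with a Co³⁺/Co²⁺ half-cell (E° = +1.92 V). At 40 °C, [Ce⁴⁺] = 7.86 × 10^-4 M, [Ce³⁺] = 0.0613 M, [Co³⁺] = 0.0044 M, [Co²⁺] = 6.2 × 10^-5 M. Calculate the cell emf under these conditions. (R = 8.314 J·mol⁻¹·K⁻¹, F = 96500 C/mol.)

0.432 V

The Co³⁺/Co²⁺ couple has the higher reduction potential and acts as the cathode, so E°_cell = +1.92 − (+1.72) = 0.20 V.
Balancing electrons gives n = 1; the reaction quotient is Q = [Ce⁴⁺]·[Co²⁺]/([Ce³⁺]·[Co³⁺]) = 1.81 × 10^-4.
E = E° − (RT/nF) ln Q = 0.20 − (8.314×313)/(1×96500) × (-8.619) = 0.200 + 0.232 = 0.432 V.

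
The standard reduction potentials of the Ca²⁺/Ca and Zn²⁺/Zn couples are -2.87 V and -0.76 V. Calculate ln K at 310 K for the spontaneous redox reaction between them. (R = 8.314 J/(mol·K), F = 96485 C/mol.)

ln K = 158.0

E°_cell = -0.76 − (-2.87) = 2.11 V, with n = 2 electrons transferred.
At equilibrium E = 0, so the Nernst equation gives ln K = nFE°/RT = (2)(96485)(2.11)/((8.314)(310)) = 157.98.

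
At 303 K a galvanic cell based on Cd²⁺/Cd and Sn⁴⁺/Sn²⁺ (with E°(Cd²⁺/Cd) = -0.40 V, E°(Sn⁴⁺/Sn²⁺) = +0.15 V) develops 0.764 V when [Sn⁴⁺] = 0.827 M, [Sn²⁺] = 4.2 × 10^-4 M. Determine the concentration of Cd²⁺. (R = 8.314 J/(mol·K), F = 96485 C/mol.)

1.5 × 10^-4 M

From the Nernst equation, ln Q = nF(E° − E)/RT = 2×96485×(0.55 − 0.764)/(8.314×303) = -16.393, so Q = 7.6 × 10^-8.
With Q = [Cd²⁺]·[Sn²⁺]/[Sn⁴⁺] and the known concentrations, [Cd²⁺] in the numerator gives [Cd²⁺] = 1.5 × 10^-4 M.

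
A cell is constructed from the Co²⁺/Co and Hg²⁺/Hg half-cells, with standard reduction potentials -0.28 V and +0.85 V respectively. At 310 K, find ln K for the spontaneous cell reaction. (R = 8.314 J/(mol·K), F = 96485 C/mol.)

E°_cell = +0.85 − (-0.28) = 1.13 V, with n = 2 electrons transferred.
At equilibrium E = 0, so the Nernst equation gives ln K = nFE°/RT = (2)(96485)(1.13)/((8.314)(310)) = 84.61.

ln K = 84.6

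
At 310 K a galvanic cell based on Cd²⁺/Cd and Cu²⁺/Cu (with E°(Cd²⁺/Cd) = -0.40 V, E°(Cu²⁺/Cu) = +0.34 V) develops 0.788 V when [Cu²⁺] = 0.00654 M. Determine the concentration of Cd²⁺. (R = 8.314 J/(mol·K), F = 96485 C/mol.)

From the Nernst equation, ln Q = nF(E° − E)/RT = 2×96485×(0.74 − 0.788)/(8.314×310) = -3.594, so Q = 0.0275.
With Q = [Cd²⁺]/[Cu²⁺] and the known concentrations, [Cd²⁺] in the numerator gives [Cd²⁺] = 1.8 × 10^-4 M.

1.8 × 10^-4 M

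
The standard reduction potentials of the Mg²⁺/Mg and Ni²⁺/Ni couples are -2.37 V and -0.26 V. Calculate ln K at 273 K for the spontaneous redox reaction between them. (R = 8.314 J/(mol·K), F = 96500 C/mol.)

E°_cell = -0.26 − (-2.37) = 2.11 V, with n = 2 electrons transferred.
At equilibrium E = 0, so the Nernst equation gives ln K = nFE°/RT = (2)(96500)(2.11)/((8.314)(273)) = 179.42.

ln K = 179.4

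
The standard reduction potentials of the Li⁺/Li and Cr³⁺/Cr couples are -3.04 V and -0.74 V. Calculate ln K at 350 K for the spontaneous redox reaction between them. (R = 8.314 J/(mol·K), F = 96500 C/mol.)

E°_cell = -0.74 − (-3.04) = 2.30 V, with n = 3 electrons transferred.
At equilibrium E = 0, so the Nernst equation gives ln K = nFE°/RT = (3)(96500)(2.30)/((8.314)(350)) = 228.82.

ln K = 228.8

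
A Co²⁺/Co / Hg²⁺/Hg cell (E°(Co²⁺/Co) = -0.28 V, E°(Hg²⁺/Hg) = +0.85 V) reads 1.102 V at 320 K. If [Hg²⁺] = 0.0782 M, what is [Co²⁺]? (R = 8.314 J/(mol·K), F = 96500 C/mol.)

From the Nernst equation, ln Q = nF(E° − E)/RT = 2×96500×(1.13 − 1.102)/(8.314×320) = 2.031, so Q = 7.62.
With Q = [Co²⁺]/[Hg²⁺] and the known concentrations, [Co²⁺] in the numerator gives [Co²⁺] = 0.6 M.

0.6 M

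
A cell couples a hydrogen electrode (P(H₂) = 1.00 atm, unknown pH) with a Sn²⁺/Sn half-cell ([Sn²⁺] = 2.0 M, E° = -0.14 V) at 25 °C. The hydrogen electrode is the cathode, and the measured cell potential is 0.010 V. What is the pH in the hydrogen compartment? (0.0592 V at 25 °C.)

pH = 2.05

E°_cell = 0.14 V and n = 2.
log Q = n(E° − E)/0.0592 = 2×(0.14 − 0.010)/0.0592 = 4.392.
With Q = [Sn²⁺]·P(H₂) / [H⁺]^2, solving for [H⁺] gives log[H⁺] = -2.045, so pH = 2.05.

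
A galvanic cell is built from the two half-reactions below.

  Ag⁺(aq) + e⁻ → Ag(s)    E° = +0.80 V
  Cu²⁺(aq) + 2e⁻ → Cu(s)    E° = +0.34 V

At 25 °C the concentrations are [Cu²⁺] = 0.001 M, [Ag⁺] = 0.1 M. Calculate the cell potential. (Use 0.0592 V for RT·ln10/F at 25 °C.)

The Ag⁺/Ag couple has the higher reduction potential and acts as the cathode, so E°_cell = +0.80 − (+0.34) = 0.46 V.
Balancing electrons gives n = 2; the reaction quotient is Q = [Cu²⁺]/[Ag⁺]^2 = 0.100.
At 25 °C, E = E° − (0.0592/n) log Q = 0.46 − (0.0592/2)(-1.000) = 0.460 + 0.030 = 0.490 V.

0.490 V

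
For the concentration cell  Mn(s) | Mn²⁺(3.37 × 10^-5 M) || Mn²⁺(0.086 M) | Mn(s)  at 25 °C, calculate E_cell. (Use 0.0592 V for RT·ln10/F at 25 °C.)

0.10 V

Both half-cells are Mn²⁺/Mn, so E°_cell = 0. The concentrated side is the cathode; the cell reaction moves Mn²⁺ from high to low concentration with n = 2.
Q = [Mn²⁺]_dilute/[Mn²⁺]_conc = 3.37 × 10^-5/0.086 = 3.92 × 10^-4.
E = 0 − (0.0592/2) log Q = −(0.0592/2)(-3.407) = 0.1008 V.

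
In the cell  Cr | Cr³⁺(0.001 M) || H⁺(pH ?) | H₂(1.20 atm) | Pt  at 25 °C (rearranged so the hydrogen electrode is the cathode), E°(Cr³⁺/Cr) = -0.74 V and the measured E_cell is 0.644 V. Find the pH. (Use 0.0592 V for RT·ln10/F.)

E°_cell = 0.74 V and n = 6.
log Q = n(E° − E)/0.0592 = 6×(0.74 − 0.644)/0.0592 = 9.730.
With Q = [Cr³⁺]^2·P(H₂)^3 / [H⁺]^6, solving for [H⁺] gives log[H⁺] = -2.582, so pH = 2.58.

pH = 2.58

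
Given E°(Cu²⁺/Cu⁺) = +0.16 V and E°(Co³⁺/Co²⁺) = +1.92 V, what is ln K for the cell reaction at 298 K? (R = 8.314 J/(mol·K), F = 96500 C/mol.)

E°_cell = +1.92 − (+0.16) = 1.76 V, with n = 1 electron transferred.
At equilibrium E = 0, so the Nernst equation gives ln K = nFE°/RT = (1)(96500)(1.76)/((8.314)(298)) = 68.55.

ln K = 68.6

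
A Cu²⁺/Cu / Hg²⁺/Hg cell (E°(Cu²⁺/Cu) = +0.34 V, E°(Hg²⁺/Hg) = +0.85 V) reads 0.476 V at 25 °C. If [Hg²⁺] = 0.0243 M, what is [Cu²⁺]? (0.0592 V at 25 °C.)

From the Nernst equation, log Q = n(E° − E)/0.0592 = 2(0.51 − 0.476)/0.0592 = 1.149, so Q = 14.1.
With Q = [Cu²⁺]/[Hg²⁺] and the known concentrations, [Cu²⁺] in the numerator gives [Cu²⁺] = 0.34 M.

0.34 M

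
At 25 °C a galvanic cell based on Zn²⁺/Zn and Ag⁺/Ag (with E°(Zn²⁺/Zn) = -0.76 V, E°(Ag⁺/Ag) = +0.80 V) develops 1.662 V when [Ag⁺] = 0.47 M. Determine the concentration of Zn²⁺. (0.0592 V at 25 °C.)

From the Nernst equation, log Q = n(E° − E)/0.0592 = 2(1.56 − 1.662)/0.0592 = -3.446, so Q = 3.58 × 10^-4.
With Q = [Zn²⁺]/[Ag⁺]^2 and the known concentrations, [Zn²⁺] in the numerator gives [Zn²⁺] = 7.9 × 10^-5 M.

7.9 × 10^-5 M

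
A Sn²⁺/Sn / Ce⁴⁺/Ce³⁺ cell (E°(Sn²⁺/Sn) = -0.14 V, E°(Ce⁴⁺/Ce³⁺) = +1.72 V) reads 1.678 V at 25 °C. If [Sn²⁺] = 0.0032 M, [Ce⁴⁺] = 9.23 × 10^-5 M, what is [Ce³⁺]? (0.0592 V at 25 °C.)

From the Nernst equation, log Q = n(E° − E)/0.0592 = 2(1.86 − 1.678)/0.0592 = 6.149, so Q = 1.41 × 10^6.
With Q = [Sn²⁺]·[Ce³⁺]^2/[Ce⁴⁺]^2 and the known concentrations, [Ce³⁺]^2 in the numerator gives [Ce³⁺] = 1.9 M.

1.9 M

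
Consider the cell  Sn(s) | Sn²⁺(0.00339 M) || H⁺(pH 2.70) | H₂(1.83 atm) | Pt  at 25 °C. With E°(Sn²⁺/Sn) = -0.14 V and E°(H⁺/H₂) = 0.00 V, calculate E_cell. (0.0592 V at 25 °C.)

0.045 V

The hydrogen couple is the cathode, so E°_cell = 0.14 V; n = 2.
[H⁺] = 10^(−2.70) = 0.0020 M, and Q = [Sn²⁺]·P(H₂) / [H⁺]^2 = 1560.
E = E° − (0.0592/2) log Q = 0.14 − (0.0592/2)(3.193) = 0.045 V.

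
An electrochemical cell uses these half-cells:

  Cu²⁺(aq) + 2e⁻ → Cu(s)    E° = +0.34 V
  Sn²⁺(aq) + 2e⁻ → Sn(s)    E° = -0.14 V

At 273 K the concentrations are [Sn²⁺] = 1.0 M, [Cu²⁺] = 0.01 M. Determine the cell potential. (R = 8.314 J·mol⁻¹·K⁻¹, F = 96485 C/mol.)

The Cu²⁺/Cu couple has the higher reduction potential and acts as the cathode, so E°_cell = +0.34 − (-0.14) = 0.48 V.
Balancing electrons gives n = 2; the reaction quotient is Q = [Sn²⁺]/[Cu²⁺] = 100.
E = E° − (RT/nF) ln Q = 0.48 − (8.314×273)/(2×96485) × (4.605) = 0.480 − 0.054 = 0.426 V.

0.426 V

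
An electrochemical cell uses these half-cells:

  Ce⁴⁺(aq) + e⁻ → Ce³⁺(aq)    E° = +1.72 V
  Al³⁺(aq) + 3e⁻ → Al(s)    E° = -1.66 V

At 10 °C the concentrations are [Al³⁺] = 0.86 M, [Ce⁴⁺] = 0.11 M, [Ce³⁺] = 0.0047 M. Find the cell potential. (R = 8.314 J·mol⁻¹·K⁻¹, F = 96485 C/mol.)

The Ce⁴⁺/Ce³⁺ couple has the higher reduction potential and acts as the cathode, so E°_cell = +1.72 − (-1.66) = 3.38 V.
Balancing electrons gives n = 3; the reaction quotient is Q = [Al³⁺]·[Ce³⁺]^3/[Ce⁴⁺]^3 = 6.71 × 10^-5.
E = E° − (RT/nF) ln Q = 3.38 − (8.314×283)/(3×96485) × (-9.610) = 3.380 + 0.078 = 3.458 V.

3.46 V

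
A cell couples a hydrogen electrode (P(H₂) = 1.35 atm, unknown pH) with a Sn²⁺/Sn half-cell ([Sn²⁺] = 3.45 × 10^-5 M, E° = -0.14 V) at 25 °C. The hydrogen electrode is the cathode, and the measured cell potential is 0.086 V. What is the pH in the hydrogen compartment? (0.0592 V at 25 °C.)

pH = 3.08

E°_cell = 0.14 V and n = 2.
log Q = n(E° − E)/0.0592 = 2×(0.14 − 0.086)/0.0592 = 1.824.
With Q = [Sn²⁺]·P(H₂) / [H⁺]^2, solving for [H⁺] gives log[H⁺] = -3.078, so pH = 3.08.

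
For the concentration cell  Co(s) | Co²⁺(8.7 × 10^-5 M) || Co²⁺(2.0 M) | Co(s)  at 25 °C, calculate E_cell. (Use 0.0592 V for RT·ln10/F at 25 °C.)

Both half-cells are Co²⁺/Co, so E°_cell = 0. The concentrated side is the cathode; the cell reaction moves Co²⁺ from high to low concentration with n = 2.
Q = [Co²⁺]_dilute/[Co²⁺]_conc = 8.7 × 10^-5/2.0 = 4.35 × 10^-5.
E = 0 − (0.0592/2) log Q = −(0.0592/2)(-4.362) = 0.1291 V.

0.13 V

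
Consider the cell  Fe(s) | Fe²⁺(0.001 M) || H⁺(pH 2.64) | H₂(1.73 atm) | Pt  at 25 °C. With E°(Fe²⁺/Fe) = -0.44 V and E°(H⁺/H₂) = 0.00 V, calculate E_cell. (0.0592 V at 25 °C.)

The hydrogen couple is the cathode, so E°_cell = 0.44 V; n = 2.
[H⁺] = 10^(−2.64) = 0.0023 M, and Q = [Fe²⁺]·P(H₂) / [H⁺]^2 = 330.
E = E° − (0.0592/2) log Q = 0.44 − (0.0592/2)(2.518) = 0.365 V.

0.37 V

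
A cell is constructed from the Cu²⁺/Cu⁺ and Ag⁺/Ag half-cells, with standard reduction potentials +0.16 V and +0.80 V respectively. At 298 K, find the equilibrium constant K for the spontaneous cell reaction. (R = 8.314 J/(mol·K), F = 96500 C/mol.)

E°_cell = +0.80 − (+0.16) = 0.64 V, with n = 1 electron transferred.
At equilibrium E = 0, so the Nernst equation gives ln K = nFE°/RT = (1)(96500)(0.64)/((8.314)(298)) = 24.93.
K = e^24.93 = 6.7 × 10^10.

6.7 × 10^10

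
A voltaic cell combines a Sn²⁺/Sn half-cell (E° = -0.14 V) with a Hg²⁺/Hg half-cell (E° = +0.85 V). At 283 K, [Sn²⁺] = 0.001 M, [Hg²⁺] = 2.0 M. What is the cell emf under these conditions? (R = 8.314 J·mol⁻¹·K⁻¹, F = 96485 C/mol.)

1.08 V

The Hg²⁺/Hg couple has the higher reduction potential and acts as the cathode, so E°_cell = +0.85 − (-0.14) = 0.99 V.
Balancing electrons gives n = 2; the reaction quotient is Q = [Sn²⁺]/[Hg²⁺] = 5 × 10^-4.
E = E° − (RT/nF) ln Q = 0.99 − (8.314×283)/(2×96485) × (-7.601) = 0.990 + 0.093 = 1.083 V.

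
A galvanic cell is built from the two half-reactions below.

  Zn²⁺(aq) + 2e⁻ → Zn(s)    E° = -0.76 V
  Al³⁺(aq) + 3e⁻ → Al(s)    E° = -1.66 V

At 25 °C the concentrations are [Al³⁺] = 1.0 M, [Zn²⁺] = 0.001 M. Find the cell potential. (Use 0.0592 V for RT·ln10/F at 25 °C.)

0.811 V

The Zn²⁺/Zn couple has the higher reduction potential and acts as the cathode, so E°_cell = -0.76 − (-1.66) = 0.90 V.
Balancing electrons gives n = 6; the reaction quotient is Q = [Al³⁺]^2/[Zn²⁺]^3 = 1 × 10^9.
At 25 °C, E = E° − (0.0592/n) log Q = 0.90 − (0.0592/6)(9.000) = 0.900 − 0.089 = 0.811 V.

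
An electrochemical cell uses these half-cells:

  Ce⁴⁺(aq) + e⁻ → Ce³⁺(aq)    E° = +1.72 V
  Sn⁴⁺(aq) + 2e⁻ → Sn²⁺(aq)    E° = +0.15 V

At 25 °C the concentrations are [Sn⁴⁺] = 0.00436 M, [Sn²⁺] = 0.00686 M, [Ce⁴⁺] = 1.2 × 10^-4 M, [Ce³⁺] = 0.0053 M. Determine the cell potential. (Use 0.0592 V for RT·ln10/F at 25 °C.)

1.48 V

The Ce⁴⁺/Ce³⁺ couple has the higher reduction potential and acts as the cathode, so E°_cell = +1.72 − (+0.15) = 1.57 V.
Balancing electrons gives n = 2; the reaction quotient is Q = [Sn⁴⁺]·[Ce³⁺]^2/([Sn²⁺]·[Ce⁴⁺]^2) = 1240.
At 25 °C, E = E° − (0.0592/n) log Q = 1.57 − (0.0592/2)(3.093) = 1.570 − 0.092 = 1.478 V.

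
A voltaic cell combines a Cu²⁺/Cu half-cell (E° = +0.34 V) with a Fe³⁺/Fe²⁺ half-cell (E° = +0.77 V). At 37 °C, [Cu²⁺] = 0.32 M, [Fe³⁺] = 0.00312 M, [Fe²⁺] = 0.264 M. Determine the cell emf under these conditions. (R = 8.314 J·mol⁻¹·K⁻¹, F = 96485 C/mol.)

0.327 V

The Fe³⁺/Fe²⁺ couple has the higher reduction potential and acts as the cathode, so E°_cell = +0.77 − (+0.34) = 0.43 V.
Balancing electrons gives n = 2; the reaction quotient is Q = [Cu²⁺]·[Fe²⁺]^2/[Fe³⁺]^2 = 2290.
E = E° − (RT/nF) ln Q = 0.43 − (8.314×310)/(2×96485) × (7.737) = 0.430 − 0.103 = 0.327 V.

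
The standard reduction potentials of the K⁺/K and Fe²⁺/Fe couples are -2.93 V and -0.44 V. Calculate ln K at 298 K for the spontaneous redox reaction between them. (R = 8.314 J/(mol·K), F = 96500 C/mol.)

ln K = 194.0

E°_cell = -0.44 − (-2.93) = 2.49 V, with n = 2 electrons transferred.
At equilibrium E = 0, so the Nernst equation gives ln K = nFE°/RT = (2)(96500)(2.49)/((8.314)(298)) = 193.97.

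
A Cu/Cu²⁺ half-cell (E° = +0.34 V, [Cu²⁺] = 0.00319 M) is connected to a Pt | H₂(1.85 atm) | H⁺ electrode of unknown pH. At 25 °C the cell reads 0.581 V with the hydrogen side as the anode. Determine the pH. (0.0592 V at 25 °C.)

E°_cell = 0.34 V and n = 2.
log Q = n(E° − E)/0.0592 = 2×(0.34 − 0.581)/0.0592 = -8.142.
With Q = [H⁺]^2 / ([Cu²⁺]·P(H₂)), solving for [H⁺] gives log[H⁺] = -5.185, so pH = 5.19.

pH = 5.19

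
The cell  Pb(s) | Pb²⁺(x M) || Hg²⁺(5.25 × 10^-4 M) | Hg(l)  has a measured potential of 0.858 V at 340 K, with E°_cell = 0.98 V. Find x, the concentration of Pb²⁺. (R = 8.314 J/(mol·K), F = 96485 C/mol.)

From the Nernst equation, ln Q = nF(E° − E)/RT = 2×96485×(0.98 − 0.858)/(8.314×340) = 8.328, so Q = 4140.
With Q = [Pb²⁺]/[Hg²⁺] and the known concentrations, [Pb²⁺] in the numerator gives [Pb²⁺] = 2.2 M.

2.2 M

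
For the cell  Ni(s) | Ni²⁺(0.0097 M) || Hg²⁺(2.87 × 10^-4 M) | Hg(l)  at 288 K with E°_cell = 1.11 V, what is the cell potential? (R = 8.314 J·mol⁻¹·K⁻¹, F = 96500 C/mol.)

Balancing electrons gives n = 2; the reaction quotient is Q = [Ni²⁺]/[Hg²⁺] = 33.8.
E = E° − (RT/nF) ln Q = 1.11 − (8.314×288)/(2×96500) × (3.520) = 1.110 − 0.044 = 1.066 V.

1.07 V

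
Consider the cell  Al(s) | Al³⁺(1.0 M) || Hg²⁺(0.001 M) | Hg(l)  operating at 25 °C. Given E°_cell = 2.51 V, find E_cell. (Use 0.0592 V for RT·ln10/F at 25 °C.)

2.42 V

Balancing electrons gives n = 6; the reaction quotient is Q = [Al³⁺]^2/[Hg²⁺]^3 = 1 × 10^9.
At 25 °C, E = E° − (0.0592/n) log Q = 2.51 − (0.0592/6)(9.000) = 2.510 − 0.089 = 2.421 V.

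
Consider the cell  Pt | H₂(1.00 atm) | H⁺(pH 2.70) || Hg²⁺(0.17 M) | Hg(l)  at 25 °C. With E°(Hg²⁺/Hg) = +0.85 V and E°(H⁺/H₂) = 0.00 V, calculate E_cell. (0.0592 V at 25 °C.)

0.99 V

The Hg²⁺/Hg couple is the cathode, so E°_cell = 0.85 V; n = 2.
[H⁺] = 10^(−2.70) = 0.0020 M, and Q = [H⁺]^2 / ([Hg²⁺]·P(H₂)) = 2.34 × 10^-5.
E = E° − (0.0592/2) log Q = 0.85 − (0.0592/2)(-4.630) = 0.987 V.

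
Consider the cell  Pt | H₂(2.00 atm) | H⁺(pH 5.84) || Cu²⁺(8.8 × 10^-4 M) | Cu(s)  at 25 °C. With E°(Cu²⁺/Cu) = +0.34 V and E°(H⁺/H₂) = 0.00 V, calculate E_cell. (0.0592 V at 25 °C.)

The Cu²⁺/Cu couple is the cathode, so E°_cell = 0.34 V; n = 2.
[H⁺] = 10^(−5.84) = 1.4 × 10^-6 M, and Q = [H⁺]^2 / ([Cu²⁺]·P(H₂)) = 1.19 × 10^-9.
E = E° − (0.0592/2) log Q = 0.34 − (0.0592/2)(-8.926) = 0.604 V.

0.60 V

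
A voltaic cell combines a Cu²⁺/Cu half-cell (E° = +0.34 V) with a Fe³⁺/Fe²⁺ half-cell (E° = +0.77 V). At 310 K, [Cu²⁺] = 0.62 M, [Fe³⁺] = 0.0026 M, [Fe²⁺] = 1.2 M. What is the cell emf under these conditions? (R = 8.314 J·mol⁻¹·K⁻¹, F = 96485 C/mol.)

The Fe³⁺/Fe²⁺ couple has the higher reduction potential and acts as the cathode, so E°_cell = +0.77 − (+0.34) = 0.43 V.
Balancing electrons gives n = 2; the reaction quotient is Q = [Cu²⁺]·[Fe²⁺]^2/[Fe³⁺]^2 = 1.32 × 10^5.
E = E° − (RT/nF) ln Q = 0.43 − (8.314×310)/(2×96485) × (11.791) = 0.430 − 0.157 = 0.273 V.

0.273 V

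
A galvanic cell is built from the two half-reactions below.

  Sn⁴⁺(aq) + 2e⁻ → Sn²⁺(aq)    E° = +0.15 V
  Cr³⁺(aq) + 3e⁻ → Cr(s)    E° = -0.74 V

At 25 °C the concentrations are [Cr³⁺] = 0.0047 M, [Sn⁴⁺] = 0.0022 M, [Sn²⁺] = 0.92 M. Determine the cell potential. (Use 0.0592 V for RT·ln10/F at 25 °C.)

The Sn⁴⁺/Sn²⁺ couple has the higher reduction potential and acts as the cathode, so E°_cell = +0.15 − (-0.74) = 0.89 V.
Balancing electrons gives n = 6; the reaction quotient is Q = [Cr³⁺]^2·[Sn²⁺]^3/[Sn⁴⁺]^3 = 1620.
At 25 °C, E = E° − (0.0592/n) log Q = 0.89 − (0.0592/6)(3.208) = 0.890 − 0.032 = 0.858 V.

0.858 V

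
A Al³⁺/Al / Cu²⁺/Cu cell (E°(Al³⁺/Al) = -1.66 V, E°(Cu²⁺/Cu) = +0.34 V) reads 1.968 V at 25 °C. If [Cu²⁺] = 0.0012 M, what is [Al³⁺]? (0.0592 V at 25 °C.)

From the Nernst equation, log Q = n(E° − E)/0.0592 = 6(2.00 − 1.968)/0.0592 = 3.243, so Q = 1750.
With Q = [Al³⁺]^2/[Cu²⁺]^3 and the known concentrations, [Al³⁺]^2 in the numerator gives [Al³⁺] = 0.0017 M.

0.0017 M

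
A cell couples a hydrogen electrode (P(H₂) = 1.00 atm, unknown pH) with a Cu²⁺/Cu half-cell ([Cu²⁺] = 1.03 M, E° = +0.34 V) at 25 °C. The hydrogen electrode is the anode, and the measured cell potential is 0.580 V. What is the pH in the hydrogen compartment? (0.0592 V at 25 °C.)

E°_cell = 0.34 V and n = 2.
log Q = n(E° − E)/0.0592 = 2×(0.34 − 0.580)/0.0592 = -8.108.
With Q = [H⁺]^2 / ([Cu²⁺]·P(H₂)), solving for [H⁺] gives log[H⁺] = -4.048, so pH = 4.05.

pH = 4.05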